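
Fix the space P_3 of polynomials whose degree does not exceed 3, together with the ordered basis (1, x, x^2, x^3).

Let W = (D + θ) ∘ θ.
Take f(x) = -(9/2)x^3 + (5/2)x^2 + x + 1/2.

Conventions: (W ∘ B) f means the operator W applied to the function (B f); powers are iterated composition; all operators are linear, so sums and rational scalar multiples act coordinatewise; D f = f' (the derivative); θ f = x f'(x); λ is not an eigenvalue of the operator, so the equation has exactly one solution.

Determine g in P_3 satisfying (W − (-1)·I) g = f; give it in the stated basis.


write g with unknown coordinates in the stated basis and equate coefficients in (W − (-1)·I) g = f
solving from the highest basis element down gives g = -(9/20)x^3 + (131/100)x^2 - (53/25)x + 131/50
check: W g = -(81/20)x^3 + (119/100)x^2 + (78/25)x - 53/25
so W g − (-1)·g = -(9/2)x^3 + (5/2)x^2 + x + 1/2 = f ✓

g(x) = -(9/20)x^3 + (131/100)x^2 - (53/25)x + 131/50


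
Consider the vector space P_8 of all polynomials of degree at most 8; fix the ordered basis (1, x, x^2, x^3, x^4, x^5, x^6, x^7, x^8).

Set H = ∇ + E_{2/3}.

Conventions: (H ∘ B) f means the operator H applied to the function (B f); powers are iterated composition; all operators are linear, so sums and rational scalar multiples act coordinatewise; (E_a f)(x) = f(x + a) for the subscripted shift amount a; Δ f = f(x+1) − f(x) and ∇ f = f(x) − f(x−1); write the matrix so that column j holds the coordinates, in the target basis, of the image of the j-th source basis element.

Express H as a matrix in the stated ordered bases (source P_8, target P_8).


the matrix is [[1, 5/3, -5/9, 35/27, -65/81, 275/243, -665/729, 2315/2187, -6305/6561]; [0, 1, 10/3, -5/3, 140/27, -325/81, 550/81, -4655/729, 18520/2187]; [0, 0, 1, 5, -10/3, 350/27, -325/27, 1925/81, -18620/729]; [0, 0, 0, 1, 20/3, -50/9, 700/27, -2275/81, 15400/243]; [0, 0, 0, 0, 1, 25/3, -25/3, 1225/27, -4550/81]; [0, 0, 0, 0, 0, 1, 10, -35/3, 1960/27]; [0, 0, 0, 0, 0, 0, 1, 35/3, -140/9]; [0, 0, 0, 0, 0, 0, 0, 1, 40/3]; [0, 0, 0, 0, 0, 0, 0, 0, 1]] (rows listed top to bottom)

image of 1: 1
image of x: x + 5/3
image of x^2: x^2 + (10/3)x - 5/9
image of x^3: x^3 + 5x^2 - (5/3)x + 35/27
image of x^4: x^4 + (20/3)x^3 - (10/3)x^2 + (140/27)x - 65/81
image of x^5: x^5 + (25/3)x^4 - (50/9)x^3 + (350/27)x^2 - (325/81)x + 275/243
image of x^6: x^6 + 10x^5 - (25/3)x^4 + (700/27)x^3 - (325/27)x^2 + (550/81)x - 665/729
image of x^7: x^7 + (35/3)x^6 - (35/3)x^5 + (1225/27)x^4 - (2275/81)x^3 + (1925/81)x^2 - (4655/729)x + 2315/2187
image of x^8: x^8 + (40/3)x^7 - (140/9)x^6 + (1960/27)x^5 - (4550/81)x^4 + (15400/243)x^3 - (18620/729)x^2 + (18520/2187)x - 6305/6561
each image's coordinates form column j of the matrix


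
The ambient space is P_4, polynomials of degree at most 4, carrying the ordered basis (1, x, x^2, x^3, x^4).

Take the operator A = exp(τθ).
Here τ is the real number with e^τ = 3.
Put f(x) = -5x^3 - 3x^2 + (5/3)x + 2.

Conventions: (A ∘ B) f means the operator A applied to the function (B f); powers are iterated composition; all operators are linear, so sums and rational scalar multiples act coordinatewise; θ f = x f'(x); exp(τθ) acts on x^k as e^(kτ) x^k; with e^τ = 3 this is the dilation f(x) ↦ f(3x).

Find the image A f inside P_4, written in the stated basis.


exp(τθ) x^k = e^(kτ) x^k; with e^τ = 3 this sends x^k to 3^k x^k
x ↦ 3 x
x^2 ↦ 9 x^2
x^3 ↦ 27 x^3
applying this coordinatewise to f: exp(τθ) f = -135x^3 - 27x^2 + 5x + 2

the image equals g(x) = -135x^3 - 27x^2 + 5x + 2


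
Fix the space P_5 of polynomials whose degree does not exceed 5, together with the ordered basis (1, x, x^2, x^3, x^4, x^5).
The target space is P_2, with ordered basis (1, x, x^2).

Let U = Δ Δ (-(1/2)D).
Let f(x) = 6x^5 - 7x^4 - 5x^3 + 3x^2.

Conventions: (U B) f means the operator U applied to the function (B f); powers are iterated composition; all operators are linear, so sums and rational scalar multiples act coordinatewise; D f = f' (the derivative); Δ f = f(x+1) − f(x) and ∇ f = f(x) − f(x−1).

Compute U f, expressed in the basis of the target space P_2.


D f = 30x^4 - 28x^3 - 15x^2 + 6x
(-(1/2)D) f = -15x^4 + 14x^3 + (15/2)x^2 - 3x
Δ (-(1/2)D) f = -60x^3 - 48x^2 - 3x + 7/2
Δ Δ (-(1/2)D) f = -180x^2 - 276x - 111

the result is g(x) = -180x^2 - 276x - 111


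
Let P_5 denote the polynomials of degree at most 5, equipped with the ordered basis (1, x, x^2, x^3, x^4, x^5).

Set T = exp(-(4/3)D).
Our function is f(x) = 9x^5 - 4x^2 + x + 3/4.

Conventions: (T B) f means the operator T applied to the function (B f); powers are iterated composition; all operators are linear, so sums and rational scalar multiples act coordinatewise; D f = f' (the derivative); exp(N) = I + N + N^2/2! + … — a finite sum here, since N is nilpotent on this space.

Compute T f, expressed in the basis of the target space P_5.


order-1 term: -60x^4 + (32/3)x - 4/3
order-2 term: 160x^3 - 64/9
order-3 term: -(640/3)x^2
order-4 term: (1280/9)x
order-5 term: -1024/27
the series for exp(-(4/3)D) f terminates at order 5
exp(-(4/3)D) f = 9x^5 - 60x^4 + 160x^3 - (652/3)x^2 + (1385/9)x - 4927/108

the result is g(x) = 9x^5 - 60x^4 + 160x^3 - (652/3)x^2 + (1385/9)x - 4927/108


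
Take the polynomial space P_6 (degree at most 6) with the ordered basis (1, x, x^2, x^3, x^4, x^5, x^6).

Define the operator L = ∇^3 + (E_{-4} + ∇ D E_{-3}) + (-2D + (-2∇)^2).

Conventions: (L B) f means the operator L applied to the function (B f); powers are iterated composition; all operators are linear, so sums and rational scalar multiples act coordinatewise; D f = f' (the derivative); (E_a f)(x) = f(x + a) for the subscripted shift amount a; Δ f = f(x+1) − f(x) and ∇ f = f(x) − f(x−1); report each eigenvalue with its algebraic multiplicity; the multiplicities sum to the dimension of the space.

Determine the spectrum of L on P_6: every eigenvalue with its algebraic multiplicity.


λ = 1 (multiplicity 7)

image of 1: 1
image of x: x - 6
image of x^2: x^2 - 12x + 26
image of x^3: x^3 - 18x^2 + 78x - 103
image of x^4: x^4 - 24x^3 + 156x^2 - 412x + 424
image of x^5: x^5 - 30x^4 + 260x^3 - 1030x^2 + 2120x - 1869
image of x^6: x^6 - 36x^5 + 390x^4 - 2060x^3 + 6360x^2 - 11214x + 8490
the matrix is upper triangular; its diagonal is (1, 1, 1, 1, 1, 1, 1)
for a triangular matrix the eigenvalues are the diagonal entries, with algebraic multiplicity their repetition count


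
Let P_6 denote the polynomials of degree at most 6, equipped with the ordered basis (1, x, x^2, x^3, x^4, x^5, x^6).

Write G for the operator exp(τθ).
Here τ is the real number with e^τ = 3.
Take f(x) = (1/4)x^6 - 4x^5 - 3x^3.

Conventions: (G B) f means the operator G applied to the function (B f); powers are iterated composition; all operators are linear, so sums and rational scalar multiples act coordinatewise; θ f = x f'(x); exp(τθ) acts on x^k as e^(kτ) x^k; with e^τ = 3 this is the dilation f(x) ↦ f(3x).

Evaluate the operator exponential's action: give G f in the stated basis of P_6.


the image equals g(x) = (729/4)x^6 - 972x^5 - 81x^3

exp(τθ) x^k = e^(kτ) x^k; with e^τ = 3 this sends x^k to 3^k x^k
x^3 ↦ 27 x^3
x^5 ↦ 243 x^5
x^6 ↦ 729 x^6
applying this coordinatewise to f: exp(τθ) f = (729/4)x^6 - 972x^5 - 81x^3


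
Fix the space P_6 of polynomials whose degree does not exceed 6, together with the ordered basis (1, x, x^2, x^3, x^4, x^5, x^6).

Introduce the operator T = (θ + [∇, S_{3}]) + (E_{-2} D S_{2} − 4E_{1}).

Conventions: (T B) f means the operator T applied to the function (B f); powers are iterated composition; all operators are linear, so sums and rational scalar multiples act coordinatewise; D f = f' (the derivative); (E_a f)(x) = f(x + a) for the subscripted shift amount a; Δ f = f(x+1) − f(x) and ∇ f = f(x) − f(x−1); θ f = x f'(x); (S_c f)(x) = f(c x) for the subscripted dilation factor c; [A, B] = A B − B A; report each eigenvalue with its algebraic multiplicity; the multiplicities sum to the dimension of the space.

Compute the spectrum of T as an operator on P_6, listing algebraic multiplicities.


image of 1: -4
image of x: -3x
image of x^2: -2x^2 + 12x - 28
image of x^3: -x^3 + 66x^2 - 180x + 118
image of x^4: 264x^3 - 840x^2 + 1064x - 596
image of x^5: x^5 + 950x^4 - 3480x^3 + 6140x^2 - 6340x + 2798
image of x^6: 2x^6 + 3276x^5 - 13620x^4 + 29320x^3 - 41580x^2 + 35052x - 13020
the matrix is upper triangular; its diagonal is (-4, -3, -2, -1, 0, 1, 2)
for a triangular matrix the eigenvalues are the diagonal entries, with algebraic multiplicity their repetition count

λ = -4 (multiplicity 1), λ = -3 (multiplicity 1), λ = -2 (multiplicity 1), λ = -1 (multiplicity 1), λ = 0 (multiplicity 1), λ = 1 (multiplicity 1), λ = 2 (multiplicity 1)


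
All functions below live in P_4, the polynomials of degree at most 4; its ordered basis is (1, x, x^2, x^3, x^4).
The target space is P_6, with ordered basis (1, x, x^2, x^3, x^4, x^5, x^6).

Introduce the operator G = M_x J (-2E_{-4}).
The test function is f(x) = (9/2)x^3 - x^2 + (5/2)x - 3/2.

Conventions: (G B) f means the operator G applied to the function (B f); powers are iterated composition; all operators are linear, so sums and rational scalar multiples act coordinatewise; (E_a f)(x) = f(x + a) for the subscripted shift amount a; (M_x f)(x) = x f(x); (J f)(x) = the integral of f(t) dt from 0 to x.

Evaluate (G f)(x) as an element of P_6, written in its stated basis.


the image equals g(x) = -(9/4)x^5 + (110/3)x^4 - (453/2)x^3 + 631x^2

E_{-4} f = (9/2)x^3 - 55x^2 + (453/2)x - 631/2
(-2E_{-4}) f = -9x^3 + 110x^2 - 453x + 631
J (-2E_{-4}) f = -(9/4)x^4 + (110/3)x^3 - (453/2)x^2 + 631x
M_x J (-2E_{-4}) f = -(9/4)x^5 + (110/3)x^4 - (453/2)x^3 + 631x^2


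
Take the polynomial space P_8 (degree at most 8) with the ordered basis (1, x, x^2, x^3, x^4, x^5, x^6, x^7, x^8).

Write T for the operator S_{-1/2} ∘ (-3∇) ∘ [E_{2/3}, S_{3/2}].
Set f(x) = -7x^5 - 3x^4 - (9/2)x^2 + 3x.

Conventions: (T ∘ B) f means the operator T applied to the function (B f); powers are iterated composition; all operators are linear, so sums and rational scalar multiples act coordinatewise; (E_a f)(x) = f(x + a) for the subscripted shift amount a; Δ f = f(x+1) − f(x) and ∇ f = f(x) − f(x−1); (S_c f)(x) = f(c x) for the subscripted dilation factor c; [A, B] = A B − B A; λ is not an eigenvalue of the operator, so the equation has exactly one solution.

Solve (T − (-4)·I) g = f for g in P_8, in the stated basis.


write g with unknown coordinates in the stated basis and equate coefficients in (T − (-4)·I) g = f
solving from the highest basis element down gives g = -(7/4)x^5 - (3/4)x^4 + (2835/512)x^3 - (2493/512)x^2 - (17665/8192)x - 291547/73728
check: T g = -(2835/128)x^3 + (1917/128)x^2 + (23809/2048)x + 291547/18432
so T g − (-4)·g = -7x^5 - 3x^4 - (9/2)x^2 + 3x = f ✓

g(x) = -(7/4)x^5 - (3/4)x^4 + (2835/512)x^3 - (2493/512)x^2 - (17665/8192)x - 291547/73728


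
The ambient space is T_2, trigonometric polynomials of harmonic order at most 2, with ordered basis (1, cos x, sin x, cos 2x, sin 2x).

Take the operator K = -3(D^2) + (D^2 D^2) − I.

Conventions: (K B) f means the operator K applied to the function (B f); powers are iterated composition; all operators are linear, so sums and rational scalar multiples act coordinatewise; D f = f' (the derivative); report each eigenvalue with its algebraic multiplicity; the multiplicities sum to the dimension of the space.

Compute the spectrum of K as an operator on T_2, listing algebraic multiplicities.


image of 1: -1
image of cos x: 3cos x
image of sin x: 3sin x
image of cos 2x: 27cos 2x
image of sin 2x: 27sin 2x
the matrix is diagonal; its diagonal is (-1, 3, 3, 27, 27)
for a triangular matrix the eigenvalues are the diagonal entries, with algebraic multiplicity their repetition count

λ = -1 (multiplicity 1), λ = 3 (multiplicity 2), λ = 27 (multiplicity 2)


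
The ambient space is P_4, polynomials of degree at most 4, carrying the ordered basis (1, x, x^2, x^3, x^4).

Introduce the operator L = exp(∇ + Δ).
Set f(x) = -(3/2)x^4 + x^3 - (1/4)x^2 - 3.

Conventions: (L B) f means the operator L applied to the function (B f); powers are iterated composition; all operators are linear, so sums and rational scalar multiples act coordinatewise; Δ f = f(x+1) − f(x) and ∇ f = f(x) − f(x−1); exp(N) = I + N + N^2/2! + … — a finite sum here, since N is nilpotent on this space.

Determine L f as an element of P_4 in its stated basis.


g(x) = -(3/2)x^4 - 11x^3 - (121/4)x^2 - 49x - 42

order-1 term: -12x^3 + 6x^2 - 13x + 2
order-2 term: -36x^2 + 12x - 25
order-3 term: -48x + 8
order-4 term: -24
the series for exp(∇ + Δ) f terminates at order 4
exp(∇ + Δ) f = -(3/2)x^4 - 11x^3 - (121/4)x^2 - 49x - 42


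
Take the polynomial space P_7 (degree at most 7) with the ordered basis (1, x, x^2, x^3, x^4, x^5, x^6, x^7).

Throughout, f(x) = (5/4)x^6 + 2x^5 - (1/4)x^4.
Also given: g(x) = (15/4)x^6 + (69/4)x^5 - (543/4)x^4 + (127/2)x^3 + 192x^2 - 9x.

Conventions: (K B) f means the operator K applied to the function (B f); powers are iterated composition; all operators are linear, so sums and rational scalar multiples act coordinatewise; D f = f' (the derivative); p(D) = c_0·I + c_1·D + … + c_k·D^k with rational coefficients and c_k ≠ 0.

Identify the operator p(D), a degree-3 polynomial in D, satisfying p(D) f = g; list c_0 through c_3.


D^0 f = (5/4)x^6 + 2x^5 - (1/4)x^4
D^1 f = (15/2)x^5 + 10x^4 - x^3
D^2 f = (75/2)x^4 + 40x^3 - 3x^2
D^3 f = 150x^3 + 120x^2 - 6x
matching coefficients of g against c_0 f + c_1 Df + … from the top degree down determines the c_i
solution: c_0 = 3, c_1 = 3/2, c_2 = -4, c_3 = 3/2

c_0 = 3, c_1 = 3/2, c_2 = -4, c_3 = 3/2


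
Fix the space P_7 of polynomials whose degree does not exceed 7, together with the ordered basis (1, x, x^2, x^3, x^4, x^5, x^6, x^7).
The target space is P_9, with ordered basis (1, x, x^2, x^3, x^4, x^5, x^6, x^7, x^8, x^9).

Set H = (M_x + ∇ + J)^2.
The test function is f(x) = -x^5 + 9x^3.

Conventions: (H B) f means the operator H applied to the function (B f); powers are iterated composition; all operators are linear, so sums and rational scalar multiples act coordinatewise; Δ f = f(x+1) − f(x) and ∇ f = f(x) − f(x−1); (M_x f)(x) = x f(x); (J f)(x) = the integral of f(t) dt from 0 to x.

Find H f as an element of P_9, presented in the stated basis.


M_x f = -x^6 + 9x^4
∇ f = -5x^4 + 10x^3 + 17x^2 - 22x + 8
J f = -(1/6)x^6 + (9/4)x^4
(M_x + ∇ + J) f = -(7/6)x^6 + (25/4)x^4 + 10x^3 + 17x^2 - 22x + 8
M_x (M_x + ∇ + J) f = -(7/6)x^7 + (25/4)x^5 + 10x^4 + 17x^3 - 22x^2 + 8x
∇ (M_x + ∇ + J) f = -7x^5 + (35/2)x^4 + (5/3)x^3 + 10x^2 + 22x - 409/12
J (M_x + ∇ + J) f = -(1/6)x^7 + (5/4)x^5 + (5/2)x^4 + (17/3)x^3 - 11x^2 + 8x
(M_x + ∇ + J) (M_x + ∇ + J) f = -(4/3)x^7 + (1/2)x^5 + 30x^4 + (73/3)x^3 - 23x^2 + 38x - 409/12

g(x) = -(4/3)x^7 + (1/2)x^5 + 30x^4 + (73/3)x^3 - 23x^2 + 38x - 409/12


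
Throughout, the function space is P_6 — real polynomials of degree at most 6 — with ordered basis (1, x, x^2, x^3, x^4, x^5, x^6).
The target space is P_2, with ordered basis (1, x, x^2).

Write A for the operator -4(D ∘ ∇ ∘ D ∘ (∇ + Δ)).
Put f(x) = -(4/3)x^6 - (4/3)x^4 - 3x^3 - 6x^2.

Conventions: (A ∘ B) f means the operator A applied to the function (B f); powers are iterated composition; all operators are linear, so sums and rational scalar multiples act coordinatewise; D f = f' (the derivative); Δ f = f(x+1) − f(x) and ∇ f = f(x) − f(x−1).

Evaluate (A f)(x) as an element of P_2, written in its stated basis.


∇ f = -8x^5 + 20x^4 - 32x^3 + 19x^2 - (49/3)x + 17/3
Δ f = -8x^5 - 20x^4 - 32x^3 - 37x^2 - (103/3)x - 35/3
(∇ + Δ) f = -16x^5 - 64x^3 - 18x^2 - (152/3)x - 6
D (∇ + Δ) f = -80x^4 - 192x^2 - 36x - 152/3
∇ D (∇ + Δ) f = -320x^3 + 480x^2 - 704x + 236
D ∇ D (∇ + Δ) f = -960x^2 + 960x - 704
(-4(D ∘ ∇ ∘ D ∘ (∇ + Δ))) f = 3840x^2 - 3840x + 2816

g(x) = 3840x^2 - 3840x + 2816


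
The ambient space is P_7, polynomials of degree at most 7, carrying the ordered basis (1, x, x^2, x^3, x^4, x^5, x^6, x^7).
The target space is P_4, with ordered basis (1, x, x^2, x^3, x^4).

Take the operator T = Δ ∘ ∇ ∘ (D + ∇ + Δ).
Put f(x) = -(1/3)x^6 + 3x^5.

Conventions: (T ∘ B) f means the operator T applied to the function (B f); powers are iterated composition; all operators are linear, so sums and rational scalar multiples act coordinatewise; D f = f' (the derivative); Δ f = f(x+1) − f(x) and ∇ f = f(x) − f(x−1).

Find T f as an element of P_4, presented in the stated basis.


g(x) = -120x^3 + 540x^2 - 140x + 210

D f = -2x^5 + 15x^4
∇ f = -2x^5 + 20x^4 - (110/3)x^3 + 35x^2 - 17x + 10/3
Δ f = -2x^5 + 10x^4 + (70/3)x^3 + 25x^2 + 13x + 8/3
(D + ∇ + Δ) f = -6x^5 + 45x^4 - (40/3)x^3 + 60x^2 - 4x + 6
∇ (D + ∇ + Δ) f = -30x^4 + 240x^3 - 370x^2 + 370x - 385/3
Δ ∇ (D + ∇ + Δ) f = -120x^3 + 540x^2 - 140x + 210


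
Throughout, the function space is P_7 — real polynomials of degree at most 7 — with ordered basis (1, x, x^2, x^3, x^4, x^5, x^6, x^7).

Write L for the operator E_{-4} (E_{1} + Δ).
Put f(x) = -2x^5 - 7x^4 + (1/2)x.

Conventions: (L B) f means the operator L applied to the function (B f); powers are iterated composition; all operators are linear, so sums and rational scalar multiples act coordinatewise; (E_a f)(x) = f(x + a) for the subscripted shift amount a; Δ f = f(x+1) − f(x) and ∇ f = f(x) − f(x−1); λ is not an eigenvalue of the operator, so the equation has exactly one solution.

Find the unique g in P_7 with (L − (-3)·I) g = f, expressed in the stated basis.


g(x) = -(1/2)x^5 - 3x^4 - (7/2)x^3 + (65/4)x^2 - (57/8)x - 99/16

write g with unknown coordinates in the stated basis and equate coefficients in (L − (-3)·I) g = f
solving from the highest basis element down gives g = -(1/2)x^5 - 3x^4 - (7/2)x^3 + (65/4)x^2 - (57/8)x - 99/16
check: L g = -(1/2)x^5 + 2x^4 + (21/2)x^3 - (195/4)x^2 + (175/8)x + 297/16
so L g − (-3)·g = -2x^5 - 7x^4 + (1/2)x = f ✓


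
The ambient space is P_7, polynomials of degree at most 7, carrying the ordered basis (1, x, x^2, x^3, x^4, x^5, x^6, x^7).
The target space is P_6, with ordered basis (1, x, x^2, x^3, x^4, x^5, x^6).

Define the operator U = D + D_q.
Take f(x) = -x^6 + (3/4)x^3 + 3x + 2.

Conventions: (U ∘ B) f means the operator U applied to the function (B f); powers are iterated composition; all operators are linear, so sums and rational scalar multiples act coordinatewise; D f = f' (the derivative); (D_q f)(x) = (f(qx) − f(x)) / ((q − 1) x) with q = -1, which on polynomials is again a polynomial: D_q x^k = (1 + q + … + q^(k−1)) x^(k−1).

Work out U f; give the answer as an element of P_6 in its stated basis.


the image equals g(x) = -6x^5 + 3x^2 + 6

D f = -6x^5 + (9/4)x^2 + 3
D_q f = (3/4)x^2 + 3
(D + D_q) f = -6x^5 + 3x^2 + 6


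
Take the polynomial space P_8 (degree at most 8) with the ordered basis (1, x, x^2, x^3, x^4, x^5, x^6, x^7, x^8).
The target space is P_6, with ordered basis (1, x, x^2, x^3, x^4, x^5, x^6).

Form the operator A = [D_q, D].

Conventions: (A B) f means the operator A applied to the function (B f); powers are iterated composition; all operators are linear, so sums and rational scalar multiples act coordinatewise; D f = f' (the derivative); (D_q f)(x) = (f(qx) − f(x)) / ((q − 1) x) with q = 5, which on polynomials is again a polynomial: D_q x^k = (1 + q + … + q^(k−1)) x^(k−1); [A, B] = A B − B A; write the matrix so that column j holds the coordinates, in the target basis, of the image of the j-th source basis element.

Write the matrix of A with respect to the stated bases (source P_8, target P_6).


the matrix is [[0, 0, -4, 0, 0, 0, 0, 0, 0]; [0, 0, 0, -44, 0, 0, 0, 0, 0]; [0, 0, 0, 0, -344, 0, 0, 0, 0]; [0, 0, 0, 0, 0, -2344, 0, 0, 0]; [0, 0, 0, 0, 0, 0, -14844, 0, 0]; [0, 0, 0, 0, 0, 0, 0, -89844, 0]; [0, 0, 0, 0, 0, 0, 0, 0, -527344]] (rows listed top to bottom)

image of 1: 0
image of x: 0
image of x^2: -4
image of x^3: -44x
image of x^4: -344x^2
image of x^5: -2344x^3
image of x^6: -14844x^4
image of x^7: -89844x^5
image of x^8: -527344x^6
each image's coordinates form column j of the matrix


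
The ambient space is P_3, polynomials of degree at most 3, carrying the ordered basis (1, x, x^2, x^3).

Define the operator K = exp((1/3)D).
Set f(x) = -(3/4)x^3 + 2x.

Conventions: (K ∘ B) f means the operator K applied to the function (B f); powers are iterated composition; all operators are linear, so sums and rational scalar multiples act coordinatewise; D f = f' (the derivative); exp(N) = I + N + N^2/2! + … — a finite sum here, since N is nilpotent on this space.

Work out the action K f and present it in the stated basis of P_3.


g(x) = -(3/4)x^3 - (3/4)x^2 + (7/4)x + 23/36

order-1 term: -(3/4)x^2 + 2/3
order-2 term: -(1/4)x
order-3 term: -1/36
the series for exp((1/3)D) f terminates at order 3
exp((1/3)D) f = -(3/4)x^3 - (3/4)x^2 + (7/4)x + 23/36


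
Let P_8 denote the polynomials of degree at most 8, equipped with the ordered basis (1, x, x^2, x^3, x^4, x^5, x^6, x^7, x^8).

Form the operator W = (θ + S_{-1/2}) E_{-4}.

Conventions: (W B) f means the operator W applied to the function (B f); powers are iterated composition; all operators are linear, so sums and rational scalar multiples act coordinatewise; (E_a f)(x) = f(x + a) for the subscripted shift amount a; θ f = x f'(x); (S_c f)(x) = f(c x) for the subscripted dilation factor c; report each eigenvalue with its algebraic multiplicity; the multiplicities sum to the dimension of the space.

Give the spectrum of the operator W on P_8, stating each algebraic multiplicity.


λ = 1/2 (multiplicity 1), λ = 1 (multiplicity 1), λ = 9/4 (multiplicity 1), λ = 23/8 (multiplicity 1), λ = 65/16 (multiplicity 1), λ = 159/32 (multiplicity 1), λ = 385/64 (multiplicity 1), λ = 895/128 (multiplicity 1), λ = 2049/256 (multiplicity 1)

image of 1: 1
image of x: (1/2)x - 4
image of x^2: (9/4)x^2 - 4x + 16
image of x^3: (23/8)x^3 - 27x^2 + 24x - 64
image of x^4: (65/16)x^4 - 46x^3 + 216x^2 - 128x + 256
image of x^5: (159/32)x^5 - (325/4)x^4 + 460x^3 - 1440x^2 + 640x - 1024
image of x^6: (385/64)x^6 - (477/4)x^5 + 975x^4 - 3680x^3 + 8640x^2 - 3072x + 4096
image of x^7: (895/128)x^7 - (2695/16)x^6 + (3339/2)x^5 - 9100x^4 + 25760x^3 - 48384x^2 + 14336x - 16384
image of x^8: (2049/256)x^8 - (895/4)x^7 + 2695x^6 - 17808x^5 + 72800x^4 - 164864x^3 + 258048x^2 - 65536x + 65536
the matrix is upper triangular; its diagonal is (1, 1/2, 9/4, 23/8, 65/16, 159/32, 385/64, 895/128, 2049/256)
for a triangular matrix the eigenvalues are the diagonal entries, with algebraic multiplicity their repetition count


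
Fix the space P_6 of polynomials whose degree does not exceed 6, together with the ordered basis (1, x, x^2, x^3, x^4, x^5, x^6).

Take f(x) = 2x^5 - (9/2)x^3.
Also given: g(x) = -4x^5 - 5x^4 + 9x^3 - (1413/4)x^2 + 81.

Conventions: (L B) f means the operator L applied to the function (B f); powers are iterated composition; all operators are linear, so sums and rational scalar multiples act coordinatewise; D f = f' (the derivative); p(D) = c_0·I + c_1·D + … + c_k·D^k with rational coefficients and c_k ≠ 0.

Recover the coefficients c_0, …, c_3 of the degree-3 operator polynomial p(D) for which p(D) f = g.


D^0 f = 2x^5 - (9/2)x^3
D^1 f = 10x^4 - (27/2)x^2
D^2 f = 40x^3 - 27x
D^3 f = 120x^2 - 27
matching coefficients of g against c_0 f + c_1 Df + … from the top degree down determines the c_i
solution: c_0 = -2, c_1 = -1/2, c_2 = 0, c_3 = -3

c_0 = -2, c_1 = -1/2, c_2 = 0, c_3 = -3


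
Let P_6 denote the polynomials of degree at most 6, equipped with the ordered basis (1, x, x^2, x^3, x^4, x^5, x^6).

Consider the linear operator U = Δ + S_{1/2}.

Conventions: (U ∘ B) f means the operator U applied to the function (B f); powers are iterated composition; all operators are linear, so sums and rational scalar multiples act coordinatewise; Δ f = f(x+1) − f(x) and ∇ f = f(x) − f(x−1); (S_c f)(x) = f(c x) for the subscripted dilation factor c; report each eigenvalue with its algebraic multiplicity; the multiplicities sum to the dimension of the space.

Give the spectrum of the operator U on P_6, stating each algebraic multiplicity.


λ = 1/64 (multiplicity 1), λ = 1/32 (multiplicity 1), λ = 1/16 (multiplicity 1), λ = 1/8 (multiplicity 1), λ = 1/4 (multiplicity 1), λ = 1/2 (multiplicity 1), λ = 1 (multiplicity 1)

image of 1: 1
image of x: (1/2)x + 1
image of x^2: (1/4)x^2 + 2x + 1
image of x^3: (1/8)x^3 + 3x^2 + 3x + 1
image of x^4: (1/16)x^4 + 4x^3 + 6x^2 + 4x + 1
image of x^5: (1/32)x^5 + 5x^4 + 10x^3 + 10x^2 + 5x + 1
image of x^6: (1/64)x^6 + 6x^5 + 15x^4 + 20x^3 + 15x^2 + 6x + 1
the matrix is upper triangular; its diagonal is (1, 1/2, 1/4, 1/8, 1/16, 1/32, 1/64)
for a triangular matrix the eigenvalues are the diagonal entries, with algebraic multiplicity their repetition count


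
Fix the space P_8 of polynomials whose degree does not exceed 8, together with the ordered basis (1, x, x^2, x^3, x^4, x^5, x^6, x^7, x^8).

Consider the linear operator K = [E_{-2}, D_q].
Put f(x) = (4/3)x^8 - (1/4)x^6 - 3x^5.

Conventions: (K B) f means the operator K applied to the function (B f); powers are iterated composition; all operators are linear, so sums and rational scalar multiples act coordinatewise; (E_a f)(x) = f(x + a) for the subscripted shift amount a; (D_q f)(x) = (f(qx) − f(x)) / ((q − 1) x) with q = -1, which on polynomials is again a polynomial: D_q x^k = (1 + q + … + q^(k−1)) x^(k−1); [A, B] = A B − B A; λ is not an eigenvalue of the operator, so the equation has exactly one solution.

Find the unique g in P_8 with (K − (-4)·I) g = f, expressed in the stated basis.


the image equals g(x) = (1/3)x^8 - (67/48)x^6 - (3/4)x^5 - (1591/48)x^4 - (3/2)x^3 - (725/24)x^2 - (15/2)x + 6289/24

write g with unknown coordinates in the stated basis and equate coefficients in (K − (-4)·I) g = f
solving from the highest basis element down gives g = (1/3)x^8 - (67/48)x^6 - (3/4)x^5 - (1591/48)x^4 - (3/2)x^3 - (725/24)x^2 - (15/2)x + 6289/24
check: K g = (16/3)x^6 + (1591/12)x^4 + 6x^3 + (725/6)x^2 + 30x - 6289/6
so K g − (-4)·g = (4/3)x^8 - (1/4)x^6 - 3x^5 = f ✓


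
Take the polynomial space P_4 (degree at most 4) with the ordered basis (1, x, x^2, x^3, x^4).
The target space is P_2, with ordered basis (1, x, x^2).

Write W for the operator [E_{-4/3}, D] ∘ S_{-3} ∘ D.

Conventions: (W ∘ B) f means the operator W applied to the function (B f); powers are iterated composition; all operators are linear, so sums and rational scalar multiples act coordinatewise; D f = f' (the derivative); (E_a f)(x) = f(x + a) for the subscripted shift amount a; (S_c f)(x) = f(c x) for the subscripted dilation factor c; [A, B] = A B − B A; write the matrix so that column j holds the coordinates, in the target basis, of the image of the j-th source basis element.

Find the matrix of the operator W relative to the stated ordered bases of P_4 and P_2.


the matrix is [[0, 0, 0, 0, 0]; [0, 0, 0, 0, 0]; [0, 0, 0, 0, 0]] (rows listed top to bottom)

image of 1: 0
image of x: 0
image of x^2: 0
image of x^3: 0
image of x^4: 0
each image's coordinates form column j of the matrix


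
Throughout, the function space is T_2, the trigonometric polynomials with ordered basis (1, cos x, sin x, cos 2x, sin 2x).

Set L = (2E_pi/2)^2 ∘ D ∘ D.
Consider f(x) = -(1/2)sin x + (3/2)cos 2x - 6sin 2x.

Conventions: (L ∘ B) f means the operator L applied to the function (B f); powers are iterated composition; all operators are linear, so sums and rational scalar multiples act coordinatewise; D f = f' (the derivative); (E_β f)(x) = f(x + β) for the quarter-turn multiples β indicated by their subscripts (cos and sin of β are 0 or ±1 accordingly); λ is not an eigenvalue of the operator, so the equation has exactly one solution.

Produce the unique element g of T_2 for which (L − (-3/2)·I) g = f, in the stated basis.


the result is g(x) = -(1/11)sin x - (3/29)cos 2x + (12/29)sin 2x

write g with unknown coordinates in the stated basis and equate coefficients in (L − (-3/2)·I) g = f
solving from the highest basis element down gives g = -(1/11)sin x - (3/29)cos 2x + (12/29)sin 2x
check: L g = -(4/11)sin x + (48/29)cos 2x - (192/29)sin 2x
so L g − (-3/2)·g = -(1/2)sin x + (3/2)cos 2x - 6sin 2x = f ✓


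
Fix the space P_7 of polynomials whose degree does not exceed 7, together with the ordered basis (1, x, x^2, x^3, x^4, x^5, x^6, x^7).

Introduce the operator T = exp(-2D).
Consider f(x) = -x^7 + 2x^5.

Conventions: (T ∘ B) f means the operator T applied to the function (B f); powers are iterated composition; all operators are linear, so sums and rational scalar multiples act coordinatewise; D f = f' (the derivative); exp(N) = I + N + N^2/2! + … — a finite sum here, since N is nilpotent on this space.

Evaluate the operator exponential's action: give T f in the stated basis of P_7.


order-1 term: 14x^6 - 20x^4
order-2 term: -84x^5 + 80x^3
order-3 term: 280x^4 - 160x^2
order-4 term: -560x^3 + 160x
order-5 term: 672x^2 - 64
order-6 term: -448x
order-7 term: 128
the series for exp(-2D) f terminates at order 7
exp(-2D) f = -x^7 + 14x^6 - 82x^5 + 260x^4 - 480x^3 + 512x^2 - 288x + 64

g(x) = -x^7 + 14x^6 - 82x^5 + 260x^4 - 480x^3 + 512x^2 - 288x + 64


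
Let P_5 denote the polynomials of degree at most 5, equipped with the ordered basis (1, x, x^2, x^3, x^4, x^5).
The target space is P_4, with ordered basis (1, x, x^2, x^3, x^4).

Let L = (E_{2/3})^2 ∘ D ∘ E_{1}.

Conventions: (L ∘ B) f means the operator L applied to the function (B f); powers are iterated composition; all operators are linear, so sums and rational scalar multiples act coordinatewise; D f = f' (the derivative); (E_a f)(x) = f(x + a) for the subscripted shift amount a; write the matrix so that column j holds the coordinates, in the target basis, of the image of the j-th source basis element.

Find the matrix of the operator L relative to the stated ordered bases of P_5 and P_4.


the matrix is [[0, 1, 14/3, 49/3, 1372/27, 12005/81]; [0, 0, 2, 14, 196/3, 6860/27]; [0, 0, 0, 3, 28, 490/3]; [0, 0, 0, 0, 4, 140/3]; [0, 0, 0, 0, 0, 5]] (rows listed top to bottom)

image of 1: 0
image of x: 1
image of x^2: 2x + 14/3
image of x^3: 3x^2 + 14x + 49/3
image of x^4: 4x^3 + 28x^2 + (196/3)x + 1372/27
image of x^5: 5x^4 + (140/3)x^3 + (490/3)x^2 + (6860/27)x + 12005/81
each image's coordinates form column j of the matrix


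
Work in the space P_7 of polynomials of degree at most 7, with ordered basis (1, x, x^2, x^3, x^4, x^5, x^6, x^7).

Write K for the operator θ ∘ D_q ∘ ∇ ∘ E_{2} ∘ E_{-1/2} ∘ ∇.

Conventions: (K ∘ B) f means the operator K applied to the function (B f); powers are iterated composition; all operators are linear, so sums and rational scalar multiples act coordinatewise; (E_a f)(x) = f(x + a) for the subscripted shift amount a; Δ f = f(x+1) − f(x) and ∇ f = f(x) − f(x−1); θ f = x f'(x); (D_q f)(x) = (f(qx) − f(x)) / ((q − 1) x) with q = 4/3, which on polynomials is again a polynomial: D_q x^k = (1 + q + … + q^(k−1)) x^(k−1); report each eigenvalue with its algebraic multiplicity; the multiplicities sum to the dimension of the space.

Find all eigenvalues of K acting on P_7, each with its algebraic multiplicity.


λ = 0 (multiplicity 8)

image of 1: 0
image of x: 0
image of x^2: 0
image of x^3: 0
image of x^4: 28x
image of x^5: (1480/9)x^2 + 70x
image of x^6: (1750/3)x^3 + (1480/3)x^2 + 175x
image of x^7: (43736/27)x^4 + (6125/3)x^3 + (12950/9)x^2 + (735/2)x
the matrix is upper triangular; its diagonal is (0, 0, 0, 0, 0, 0, 0, 0)
for a triangular matrix the eigenvalues are the diagonal entries, with algebraic multiplicity their repetition count


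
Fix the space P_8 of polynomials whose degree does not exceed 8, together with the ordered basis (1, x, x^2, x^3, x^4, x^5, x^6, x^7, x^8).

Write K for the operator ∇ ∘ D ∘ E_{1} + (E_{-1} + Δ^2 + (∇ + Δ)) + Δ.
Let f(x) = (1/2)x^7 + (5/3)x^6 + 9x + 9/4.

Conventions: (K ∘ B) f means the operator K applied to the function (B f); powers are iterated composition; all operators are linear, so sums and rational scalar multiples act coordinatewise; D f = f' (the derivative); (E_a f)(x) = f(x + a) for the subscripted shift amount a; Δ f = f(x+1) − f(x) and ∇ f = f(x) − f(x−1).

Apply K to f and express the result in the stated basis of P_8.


the image equals g(x) = (1/2)x^7 + (26/3)x^6 + 83x^5 + (685/2)x^4 + (2150/3)x^3 + (1777/2)x^2 + 624x + 2453/12

E_{1} f = (1/2)x^7 + (31/6)x^6 + (41/2)x^5 + (85/2)x^4 + (305/6)x^3 + (71/2)x^2 + (45/2)x + 161/12
D E_{1} f = (7/2)x^6 + 31x^5 + (205/2)x^4 + 170x^3 + (305/2)x^2 + 71x + 45/2
∇ D E_{1} f = 21x^5 + (205/2)x^4 + 170x^3 + (305/2)x^2 + 71x + 27/2
E_{-1} f = (1/2)x^7 - (11/6)x^6 + (1/2)x^5 + (15/2)x^4 - (95/6)x^3 + (29/2)x^2 + (5/2)x - 67/12
Δ f = (7/2)x^6 + (41/2)x^5 + (85/2)x^4 + (305/6)x^3 + (71/2)x^2 + (27/2)x + 67/6
Δ Δ f = 21x^5 + 155x^4 + 445x^3 + 665x^2 + 517x + 499/3
∇ f = (7/2)x^6 - (1/2)x^5 - (15/2)x^4 + (95/6)x^3 - (29/2)x^2 + (13/2)x + 47/6
Δ f = (7/2)x^6 + (41/2)x^5 + (85/2)x^4 + (305/6)x^3 + (71/2)x^2 + (27/2)x + 67/6
(∇ + Δ) f = 7x^6 + 20x^5 + 35x^4 + (200/3)x^3 + 21x^2 + 20x + 19
(E_{-1} + Δ^2 + (∇ + Δ)) f = (1/2)x^7 + (31/6)x^6 + (83/2)x^5 + (395/2)x^4 + (2975/6)x^3 + (1401/2)x^2 + (1079/2)x + 719/4
Δ f = (7/2)x^6 + (41/2)x^5 + (85/2)x^4 + (305/6)x^3 + (71/2)x^2 + (27/2)x + 67/6
(∇ ∘ D ∘ E_{1} + (E_{-1} + Δ^2 + (∇ + Δ)) + Δ) f = (1/2)x^7 + (26/3)x^6 + 83x^5 + (685/2)x^4 + (2150/3)x^3 + (1777/2)x^2 + 624x + 2453/12


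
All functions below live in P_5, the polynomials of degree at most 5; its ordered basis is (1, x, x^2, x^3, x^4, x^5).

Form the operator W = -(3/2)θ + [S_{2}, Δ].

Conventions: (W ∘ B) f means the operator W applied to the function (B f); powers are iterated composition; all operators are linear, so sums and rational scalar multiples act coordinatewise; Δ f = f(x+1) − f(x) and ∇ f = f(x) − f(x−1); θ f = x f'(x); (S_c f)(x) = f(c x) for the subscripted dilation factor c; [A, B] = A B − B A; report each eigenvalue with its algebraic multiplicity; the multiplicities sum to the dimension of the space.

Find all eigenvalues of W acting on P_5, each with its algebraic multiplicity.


image of 1: 0
image of x: -(3/2)x - 1
image of x^2: -3x^2 - 4x - 3
image of x^3: -(9/2)x^3 - 12x^2 - 18x - 7
image of x^4: -6x^4 - 32x^3 - 72x^2 - 56x - 15
image of x^5: -(15/2)x^5 - 80x^4 - 240x^3 - 280x^2 - 150x - 31
the matrix is upper triangular; its diagonal is (0, -3/2, -3, -9/2, -6, -15/2)
for a triangular matrix the eigenvalues are the diagonal entries, with algebraic multiplicity their repetition count

λ = -15/2 (multiplicity 1), λ = -6 (multiplicity 1), λ = -9/2 (multiplicity 1), λ = -3 (multiplicity 1), λ = -3/2 (multiplicity 1), λ = 0 (multiplicity 1)


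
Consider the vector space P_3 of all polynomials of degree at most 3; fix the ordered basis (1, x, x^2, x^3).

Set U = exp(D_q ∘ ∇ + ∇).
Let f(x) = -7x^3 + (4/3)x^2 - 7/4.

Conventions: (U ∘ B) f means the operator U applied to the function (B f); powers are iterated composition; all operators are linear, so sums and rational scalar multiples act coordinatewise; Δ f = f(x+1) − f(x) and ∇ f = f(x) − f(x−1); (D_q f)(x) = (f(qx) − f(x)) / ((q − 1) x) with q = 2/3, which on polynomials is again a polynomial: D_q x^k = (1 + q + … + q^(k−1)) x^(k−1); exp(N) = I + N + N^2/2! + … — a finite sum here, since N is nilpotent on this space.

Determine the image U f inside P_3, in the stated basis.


order-1 term: -21x^2 - (34/3)x + 46/3
order-2 term: -21x - 97/6
order-3 term: -7
the series for exp(D_q ∘ ∇ + ∇) f terminates at order 3
exp(D_q ∘ ∇ + ∇) f = -7x^3 - (59/3)x^2 - (97/3)x - 115/12

the result is g(x) = -7x^3 - (59/3)x^2 - (97/3)x - 115/12


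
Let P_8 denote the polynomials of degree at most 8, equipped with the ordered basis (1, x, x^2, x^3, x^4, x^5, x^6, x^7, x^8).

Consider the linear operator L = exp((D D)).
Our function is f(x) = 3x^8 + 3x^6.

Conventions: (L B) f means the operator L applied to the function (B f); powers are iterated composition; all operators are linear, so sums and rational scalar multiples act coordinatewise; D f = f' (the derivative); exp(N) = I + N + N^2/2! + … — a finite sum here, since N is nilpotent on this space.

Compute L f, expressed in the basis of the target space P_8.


g(x) = 3x^8 + 171x^6 + 2610x^4 + 10620x^2 + 5400

order-1 term: 168x^6 + 90x^4
order-2 term: 2520x^4 + 540x^2
order-3 term: 10080x^2 + 360
order-4 term: 5040
the series for exp((D D)) f terminates at order 4
exp((D D)) f = 3x^8 + 171x^6 + 2610x^4 + 10620x^2 + 5400


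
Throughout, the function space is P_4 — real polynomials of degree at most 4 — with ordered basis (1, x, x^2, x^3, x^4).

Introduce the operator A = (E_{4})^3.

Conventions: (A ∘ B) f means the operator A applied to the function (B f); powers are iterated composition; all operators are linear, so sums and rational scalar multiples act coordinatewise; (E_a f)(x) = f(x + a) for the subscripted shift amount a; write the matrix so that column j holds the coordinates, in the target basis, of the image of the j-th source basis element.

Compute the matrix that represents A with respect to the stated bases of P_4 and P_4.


the matrix is [[1, 12, 144, 1728, 20736]; [0, 1, 24, 432, 6912]; [0, 0, 1, 36, 864]; [0, 0, 0, 1, 48]; [0, 0, 0, 0, 1]] (rows listed top to bottom)

image of 1: 1
image of x: x + 12
image of x^2: x^2 + 24x + 144
image of x^3: x^3 + 36x^2 + 432x + 1728
image of x^4: x^4 + 48x^3 + 864x^2 + 6912x + 20736
each image's coordinates form column j of the matrix


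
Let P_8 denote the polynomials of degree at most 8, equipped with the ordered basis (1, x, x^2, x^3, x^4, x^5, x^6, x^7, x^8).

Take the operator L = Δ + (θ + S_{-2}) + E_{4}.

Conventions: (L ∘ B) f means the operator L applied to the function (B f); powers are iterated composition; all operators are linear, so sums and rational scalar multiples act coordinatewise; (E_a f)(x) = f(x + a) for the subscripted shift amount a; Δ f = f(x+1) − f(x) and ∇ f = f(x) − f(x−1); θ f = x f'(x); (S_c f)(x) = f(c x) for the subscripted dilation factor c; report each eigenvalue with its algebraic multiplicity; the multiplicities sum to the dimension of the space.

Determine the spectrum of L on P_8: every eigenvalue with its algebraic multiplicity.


image of 1: 2
image of x: 5
image of x^2: 7x^2 + 10x + 17
image of x^3: -4x^3 + 15x^2 + 51x + 65
image of x^4: 21x^4 + 20x^3 + 102x^2 + 260x + 257
image of x^5: -26x^5 + 25x^4 + 170x^3 + 650x^2 + 1285x + 1025
image of x^6: 71x^6 + 30x^5 + 255x^4 + 1300x^3 + 3855x^2 + 6150x + 4097
image of x^7: -120x^7 + 35x^6 + 357x^5 + 2275x^4 + 8995x^3 + 21525x^2 + 28679x + 16385
image of x^8: 265x^8 + 40x^7 + 476x^6 + 3640x^5 + 17990x^4 + 57400x^3 + 114716x^2 + 131080x + 65537
the matrix is upper triangular; its diagonal is (2, 0, 7, -4, 21, -26, 71, -120, 265)
for a triangular matrix the eigenvalues are the diagonal entries, with algebraic multiplicity their repetition count

λ = -120 (multiplicity 1), λ = -26 (multiplicity 1), λ = -4 (multiplicity 1), λ = 0 (multiplicity 1), λ = 2 (multiplicity 1), λ = 7 (multiplicity 1), λ = 21 (multiplicity 1), λ = 71 (multiplicity 1), λ = 265 (multiplicity 1)


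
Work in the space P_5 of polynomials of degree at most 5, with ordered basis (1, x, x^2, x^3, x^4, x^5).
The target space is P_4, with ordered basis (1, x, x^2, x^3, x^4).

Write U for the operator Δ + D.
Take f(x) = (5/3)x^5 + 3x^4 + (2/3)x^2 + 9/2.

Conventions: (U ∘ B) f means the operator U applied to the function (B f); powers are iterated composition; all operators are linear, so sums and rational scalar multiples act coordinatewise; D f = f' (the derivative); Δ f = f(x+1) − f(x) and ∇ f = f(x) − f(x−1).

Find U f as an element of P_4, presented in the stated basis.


the image equals g(x) = (50/3)x^4 + (122/3)x^3 + (104/3)x^2 + 23x + 16/3

Δ f = (25/3)x^4 + (86/3)x^3 + (104/3)x^2 + (65/3)x + 16/3
D f = (25/3)x^4 + 12x^3 + (4/3)x
(Δ + D) f = (50/3)x^4 + (122/3)x^3 + (104/3)x^2 + 23x + 16/3
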